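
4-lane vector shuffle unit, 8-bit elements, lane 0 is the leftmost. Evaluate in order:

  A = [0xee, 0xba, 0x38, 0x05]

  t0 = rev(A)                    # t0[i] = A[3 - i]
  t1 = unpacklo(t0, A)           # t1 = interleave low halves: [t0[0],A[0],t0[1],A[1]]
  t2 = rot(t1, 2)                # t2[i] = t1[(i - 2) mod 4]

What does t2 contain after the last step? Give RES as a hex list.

RES = [ 0x38  0xba  0x05  0xee ]

t0 = [0x05, 0x38, 0xba, 0xee]
t1 = [0x05, 0xee, 0x38, 0xba]
t2 = [0x38, 0xba, 0x05, 0xee]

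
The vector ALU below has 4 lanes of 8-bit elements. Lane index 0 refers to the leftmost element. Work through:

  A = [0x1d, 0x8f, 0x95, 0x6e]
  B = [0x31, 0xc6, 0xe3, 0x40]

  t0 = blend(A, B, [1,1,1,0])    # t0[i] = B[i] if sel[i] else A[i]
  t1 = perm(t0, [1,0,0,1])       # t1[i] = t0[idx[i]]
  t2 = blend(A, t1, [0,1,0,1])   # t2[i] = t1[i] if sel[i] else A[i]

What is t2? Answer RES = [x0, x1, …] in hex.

RES = [0x1d, 0x31, 0x95, 0xc6]

→ t0 |31|c6|e3|6e|
→ t1 |c6|31|31|c6|
→ t2 |1d|31|95|c6|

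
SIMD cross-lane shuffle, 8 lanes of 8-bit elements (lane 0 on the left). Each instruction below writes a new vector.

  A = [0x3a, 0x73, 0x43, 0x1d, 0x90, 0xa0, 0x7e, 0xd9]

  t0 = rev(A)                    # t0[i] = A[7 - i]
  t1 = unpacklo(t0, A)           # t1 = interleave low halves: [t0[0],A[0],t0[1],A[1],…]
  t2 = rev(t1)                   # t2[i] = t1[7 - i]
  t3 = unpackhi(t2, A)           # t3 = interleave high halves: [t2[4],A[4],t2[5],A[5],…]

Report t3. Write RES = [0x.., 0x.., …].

RES = [ 0x73  0x90  0x7e  0xa0  0x3a  0x7e  0xd9  0xd9 ]

  t0: d9 7e a0 90 1d 43 73 3a
  t1: d9 3a 7e 73 a0 43 90 1d
  t2: 1d 90 43 a0 73 7e 3a d9
  t3: 73 90 7e a0 3a 7e d9 d9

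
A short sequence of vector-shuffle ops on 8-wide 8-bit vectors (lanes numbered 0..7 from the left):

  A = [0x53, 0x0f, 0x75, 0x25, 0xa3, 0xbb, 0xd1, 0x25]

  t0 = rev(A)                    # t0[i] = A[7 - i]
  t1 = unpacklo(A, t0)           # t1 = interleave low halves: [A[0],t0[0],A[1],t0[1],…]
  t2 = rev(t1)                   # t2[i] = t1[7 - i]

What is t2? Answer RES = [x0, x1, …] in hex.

RES = [0xa3, 0x25, 0xbb, 0x75, 0xd1, 0x0f, 0x25, 0x53]

→ t0 |25|d1|bb|a3|25|75|0f|53|
→ t1 |53|25|0f|d1|75|bb|25|a3|
→ t2 |a3|25|bb|75|d1|0f|25|53|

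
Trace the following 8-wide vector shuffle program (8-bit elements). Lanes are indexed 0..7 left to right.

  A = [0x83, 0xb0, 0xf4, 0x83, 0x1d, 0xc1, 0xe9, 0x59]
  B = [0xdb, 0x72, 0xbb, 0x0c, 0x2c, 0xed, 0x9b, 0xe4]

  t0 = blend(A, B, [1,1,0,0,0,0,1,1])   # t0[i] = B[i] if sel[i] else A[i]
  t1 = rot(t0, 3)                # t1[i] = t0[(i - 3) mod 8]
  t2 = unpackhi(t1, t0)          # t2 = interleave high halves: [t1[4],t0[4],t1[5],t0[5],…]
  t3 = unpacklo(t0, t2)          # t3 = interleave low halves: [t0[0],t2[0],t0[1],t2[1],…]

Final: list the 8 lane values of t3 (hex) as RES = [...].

→ t0 |db|72|f4|83|1d|c1|9b|e4|
→ t1 |c1|9b|e4|db|72|f4|83|1d|
→ t2 |72|1d|f4|c1|83|9b|1d|e4|
→ t3 |db|72|72|1d|f4|f4|83|c1|

RES = [ 0xdb  0x72  0x72  0x1d  0xf4  0xf4  0x83  0xc1 ]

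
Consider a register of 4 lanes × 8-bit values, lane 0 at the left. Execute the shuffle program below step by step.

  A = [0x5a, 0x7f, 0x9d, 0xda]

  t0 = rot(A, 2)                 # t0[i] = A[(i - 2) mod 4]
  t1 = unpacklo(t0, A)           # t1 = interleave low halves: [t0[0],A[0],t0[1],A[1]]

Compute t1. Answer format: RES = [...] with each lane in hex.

RES = [0x9d, 0x5a, 0xda, 0x7f]

t0 = [0x9d, 0xda, 0x5a, 0x7f]
t1 = [0x9d, 0x5a, 0xda, 0x7f]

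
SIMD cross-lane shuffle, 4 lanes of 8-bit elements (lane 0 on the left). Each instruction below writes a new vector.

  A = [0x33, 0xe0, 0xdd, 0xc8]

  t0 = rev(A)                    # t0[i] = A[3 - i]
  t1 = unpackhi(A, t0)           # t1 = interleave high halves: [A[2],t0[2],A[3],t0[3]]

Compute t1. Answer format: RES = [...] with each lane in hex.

RES = [ 0xdd  0xe0  0xc8  0x33 ]

→ t0 |c8|dd|e0|33|
→ t1 |dd|e0|c8|33|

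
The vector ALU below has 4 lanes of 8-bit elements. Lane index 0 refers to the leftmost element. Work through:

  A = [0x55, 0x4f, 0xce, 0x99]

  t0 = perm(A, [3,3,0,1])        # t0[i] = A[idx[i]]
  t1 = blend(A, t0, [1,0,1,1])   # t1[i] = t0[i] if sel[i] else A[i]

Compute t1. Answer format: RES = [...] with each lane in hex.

RES = [ 0x99  0x4f  0x55  0x4f ]

→ t0 |99|99|55|4f|
→ t1 |99|4f|55|4f|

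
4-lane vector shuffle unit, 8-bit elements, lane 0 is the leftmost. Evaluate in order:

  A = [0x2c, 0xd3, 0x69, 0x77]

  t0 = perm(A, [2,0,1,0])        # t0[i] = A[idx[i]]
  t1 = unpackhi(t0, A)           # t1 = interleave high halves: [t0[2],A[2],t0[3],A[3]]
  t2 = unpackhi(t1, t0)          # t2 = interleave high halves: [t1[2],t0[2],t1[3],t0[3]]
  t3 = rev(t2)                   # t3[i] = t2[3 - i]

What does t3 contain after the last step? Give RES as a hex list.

RES = [ 0x2c  0x77  0xd3  0x2c ]

  t0: 69 2c d3 2c
  t1: d3 69 2c 77
  t2: 2c d3 77 2c
  t3: 2c 77 d3 2c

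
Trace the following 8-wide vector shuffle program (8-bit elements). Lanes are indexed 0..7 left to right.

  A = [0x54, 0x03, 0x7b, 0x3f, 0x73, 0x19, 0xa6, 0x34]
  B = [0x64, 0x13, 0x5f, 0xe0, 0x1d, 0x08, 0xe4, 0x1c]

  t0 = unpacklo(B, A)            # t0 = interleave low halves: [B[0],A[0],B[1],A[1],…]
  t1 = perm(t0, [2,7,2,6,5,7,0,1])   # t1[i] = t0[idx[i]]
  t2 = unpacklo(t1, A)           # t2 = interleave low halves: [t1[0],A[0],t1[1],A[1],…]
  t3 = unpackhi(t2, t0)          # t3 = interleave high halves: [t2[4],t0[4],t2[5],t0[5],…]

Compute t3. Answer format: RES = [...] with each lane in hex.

→ t0 |64|54|13|03|5f|7b|e0|3f|
→ t1 |13|3f|13|e0|7b|3f|64|54|
→ t2 |13|54|3f|03|13|7b|e0|3f|
→ t3 |13|5f|7b|7b|e0|e0|3f|3f|

RES = [0x13, 0x5f, 0x7b, 0x7b, 0xe0, 0xe0, 0x3f, 0x3f]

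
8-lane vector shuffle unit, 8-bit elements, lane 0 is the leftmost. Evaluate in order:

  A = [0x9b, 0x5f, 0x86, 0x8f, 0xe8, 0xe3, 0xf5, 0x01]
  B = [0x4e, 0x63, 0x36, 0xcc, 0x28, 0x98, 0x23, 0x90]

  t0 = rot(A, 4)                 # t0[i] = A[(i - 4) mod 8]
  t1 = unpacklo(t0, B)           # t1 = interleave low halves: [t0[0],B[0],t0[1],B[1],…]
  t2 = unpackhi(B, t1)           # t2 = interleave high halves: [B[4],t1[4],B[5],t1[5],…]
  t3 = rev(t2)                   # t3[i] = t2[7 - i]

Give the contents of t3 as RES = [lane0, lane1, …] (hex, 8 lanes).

t0 = [0xe8, 0xe3, 0xf5, 0x01, 0x9b, 0x5f, 0x86, 0x8f]
t1 = [0xe8, 0x4e, 0xe3, 0x63, 0xf5, 0x36, 0x01, 0xcc]
t2 = [0x28, 0xf5, 0x98, 0x36, 0x23, 0x01, 0x90, 0xcc]
t3 = [0xcc, 0x90, 0x01, 0x23, 0x36, 0x98, 0xf5, 0x28]

RES = [0xcc, 0x90, 0x01, 0x23, 0x36, 0x98, 0xf5, 0x28]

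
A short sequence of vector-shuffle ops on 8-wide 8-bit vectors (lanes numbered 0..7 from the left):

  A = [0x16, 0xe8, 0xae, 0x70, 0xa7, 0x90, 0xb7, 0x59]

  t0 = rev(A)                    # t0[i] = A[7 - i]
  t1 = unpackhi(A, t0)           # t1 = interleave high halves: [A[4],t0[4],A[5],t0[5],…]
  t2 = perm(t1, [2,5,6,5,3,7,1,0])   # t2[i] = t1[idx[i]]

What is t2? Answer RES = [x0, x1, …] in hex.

t0 = [0x59, 0xb7, 0x90, 0xa7, 0x70, 0xae, 0xe8, 0x16]
t1 = [0xa7, 0x70, 0x90, 0xae, 0xb7, 0xe8, 0x59, 0x16]
t2 = [0x90, 0xe8, 0x59, 0xe8, 0xae, 0x16, 0x70, 0xa7]

RES = [ 0x90  0xe8  0x59  0xe8  0xae  0x16  0x70  0xa7 ]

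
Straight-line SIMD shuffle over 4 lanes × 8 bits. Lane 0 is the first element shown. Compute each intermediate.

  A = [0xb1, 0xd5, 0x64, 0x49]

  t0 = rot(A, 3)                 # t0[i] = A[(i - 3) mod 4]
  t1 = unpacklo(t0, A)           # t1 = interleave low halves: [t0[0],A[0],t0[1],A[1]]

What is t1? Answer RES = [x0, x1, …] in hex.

t0 = [0xd5, 0x64, 0x49, 0xb1]
t1 = [0xd5, 0xb1, 0x64, 0xd5]

RES = [0xd5, 0xb1, 0x64, 0xd5]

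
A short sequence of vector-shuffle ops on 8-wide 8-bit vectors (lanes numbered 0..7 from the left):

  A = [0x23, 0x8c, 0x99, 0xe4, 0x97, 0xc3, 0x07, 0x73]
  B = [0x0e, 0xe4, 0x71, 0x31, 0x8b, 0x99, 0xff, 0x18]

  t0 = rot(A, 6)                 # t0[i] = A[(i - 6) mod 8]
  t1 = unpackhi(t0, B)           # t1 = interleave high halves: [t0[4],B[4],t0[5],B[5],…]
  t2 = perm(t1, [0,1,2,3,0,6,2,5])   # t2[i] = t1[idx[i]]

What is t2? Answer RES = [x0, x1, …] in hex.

RES = [ 0x07  0x8b  0x73  0x99  0x07  0x8c  0x73  0xff ]

→ t0 |99|e4|97|c3|07|73|23|8c|
→ t1 |07|8b|73|99|23|ff|8c|18|
→ t2 |07|8b|73|99|07|8c|73|ff|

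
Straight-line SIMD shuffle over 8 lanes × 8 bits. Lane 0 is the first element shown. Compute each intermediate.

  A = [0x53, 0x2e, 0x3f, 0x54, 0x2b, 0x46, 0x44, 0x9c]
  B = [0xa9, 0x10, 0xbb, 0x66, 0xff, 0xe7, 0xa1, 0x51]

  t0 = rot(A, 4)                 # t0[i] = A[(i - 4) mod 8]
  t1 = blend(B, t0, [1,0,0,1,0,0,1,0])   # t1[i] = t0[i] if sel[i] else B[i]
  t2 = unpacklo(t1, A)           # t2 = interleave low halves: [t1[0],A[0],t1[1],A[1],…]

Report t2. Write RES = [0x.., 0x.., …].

→ t0 |2b|46|44|9c|53|2e|3f|54|
→ t1 |2b|10|bb|9c|ff|e7|3f|51|
→ t2 |2b|53|10|2e|bb|3f|9c|54|

RES = [0x2b, 0x53, 0x10, 0x2e, 0xbb, 0x3f, 0x9c, 0x54]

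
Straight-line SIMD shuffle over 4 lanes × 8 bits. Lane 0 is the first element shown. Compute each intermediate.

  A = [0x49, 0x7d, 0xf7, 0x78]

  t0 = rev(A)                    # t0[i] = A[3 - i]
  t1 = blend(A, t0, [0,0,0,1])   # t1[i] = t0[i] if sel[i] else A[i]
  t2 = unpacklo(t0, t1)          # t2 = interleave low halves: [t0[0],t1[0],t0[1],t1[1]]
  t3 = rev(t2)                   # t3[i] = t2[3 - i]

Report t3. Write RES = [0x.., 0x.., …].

→ t0 |78|f7|7d|49|
→ t1 |49|7d|f7|49|
→ t2 |78|49|f7|7d|
→ t3 |7d|f7|49|78|

RES = [ 0x7d  0xf7  0x49  0x78 ]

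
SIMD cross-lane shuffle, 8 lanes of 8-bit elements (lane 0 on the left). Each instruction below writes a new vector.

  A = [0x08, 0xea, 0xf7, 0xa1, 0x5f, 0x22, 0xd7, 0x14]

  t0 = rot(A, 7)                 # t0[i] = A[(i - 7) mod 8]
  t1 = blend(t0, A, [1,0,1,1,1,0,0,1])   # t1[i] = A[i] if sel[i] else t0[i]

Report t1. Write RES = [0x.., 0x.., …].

  t0: ea f7 a1 5f 22 d7 14 08
  t1: 08 f7 f7 a1 5f d7 14 14

RES = [0x08, 0xf7, 0xf7, 0xa1, 0x5f, 0xd7, 0x14, 0x14]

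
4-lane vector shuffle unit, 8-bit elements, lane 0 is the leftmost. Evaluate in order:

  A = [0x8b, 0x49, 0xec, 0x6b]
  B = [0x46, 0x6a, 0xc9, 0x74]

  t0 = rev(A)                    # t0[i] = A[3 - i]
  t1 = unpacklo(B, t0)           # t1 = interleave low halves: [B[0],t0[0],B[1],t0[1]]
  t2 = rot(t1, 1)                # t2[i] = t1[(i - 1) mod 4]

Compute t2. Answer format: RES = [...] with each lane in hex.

RES = [0xec, 0x46, 0x6b, 0x6a]

  t0: 6b ec 49 8b
  t1: 46 6b 6a ec
  t2: ec 46 6b 6a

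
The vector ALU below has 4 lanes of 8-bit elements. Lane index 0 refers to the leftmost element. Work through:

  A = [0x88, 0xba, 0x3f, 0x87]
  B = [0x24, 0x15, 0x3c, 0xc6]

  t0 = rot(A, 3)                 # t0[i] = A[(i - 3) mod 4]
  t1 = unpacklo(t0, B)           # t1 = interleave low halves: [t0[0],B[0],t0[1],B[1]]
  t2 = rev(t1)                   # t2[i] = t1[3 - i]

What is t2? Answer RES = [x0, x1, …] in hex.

RES = [0x15, 0x3f, 0x24, 0xba]

→ t0 |ba|3f|87|88|
→ t1 |ba|24|3f|15|
→ t2 |15|3f|24|ba|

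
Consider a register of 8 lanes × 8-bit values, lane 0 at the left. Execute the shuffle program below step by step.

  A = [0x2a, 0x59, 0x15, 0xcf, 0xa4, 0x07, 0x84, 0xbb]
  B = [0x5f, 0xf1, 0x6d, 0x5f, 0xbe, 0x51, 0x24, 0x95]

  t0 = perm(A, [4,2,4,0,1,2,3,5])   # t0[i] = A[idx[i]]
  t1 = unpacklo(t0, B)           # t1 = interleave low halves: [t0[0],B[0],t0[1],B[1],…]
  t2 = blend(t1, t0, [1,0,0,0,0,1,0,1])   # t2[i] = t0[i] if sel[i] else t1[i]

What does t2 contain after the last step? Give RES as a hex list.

RES = [ 0xa4  0x5f  0x15  0xf1  0xa4  0x15  0x2a  0x07 ]

  t0: a4 15 a4 2a 59 15 cf 07
  t1: a4 5f 15 f1 a4 6d 2a 5f
  t2: a4 5f 15 f1 a4 15 2a 07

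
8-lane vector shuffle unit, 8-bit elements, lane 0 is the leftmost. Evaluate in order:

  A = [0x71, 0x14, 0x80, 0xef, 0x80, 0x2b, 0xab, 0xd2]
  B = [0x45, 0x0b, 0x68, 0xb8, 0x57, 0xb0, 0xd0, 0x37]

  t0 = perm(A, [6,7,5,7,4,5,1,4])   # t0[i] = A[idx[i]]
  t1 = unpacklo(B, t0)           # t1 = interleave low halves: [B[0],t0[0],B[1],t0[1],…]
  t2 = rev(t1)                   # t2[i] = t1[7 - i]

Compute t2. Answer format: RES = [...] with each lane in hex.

  t0: ab d2 2b d2 80 2b 14 80
  t1: 45 ab 0b d2 68 2b b8 d2
  t2: d2 b8 2b 68 d2 0b ab 45

RES = [ 0xd2  0xb8  0x2b  0x68  0xd2  0x0b  0xab  0x45 ]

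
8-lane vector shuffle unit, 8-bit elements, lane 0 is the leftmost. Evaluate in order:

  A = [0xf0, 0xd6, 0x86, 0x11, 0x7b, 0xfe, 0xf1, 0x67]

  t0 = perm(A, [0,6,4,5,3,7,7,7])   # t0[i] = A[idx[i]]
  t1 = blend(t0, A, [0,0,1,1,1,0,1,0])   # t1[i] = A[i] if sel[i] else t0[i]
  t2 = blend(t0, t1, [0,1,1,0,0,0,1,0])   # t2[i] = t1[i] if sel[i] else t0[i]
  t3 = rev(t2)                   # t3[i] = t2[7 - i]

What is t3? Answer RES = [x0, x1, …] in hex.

t0 = [0xf0, 0xf1, 0x7b, 0xfe, 0x11, 0x67, 0x67, 0x67]
t1 = [0xf0, 0xf1, 0x86, 0x11, 0x7b, 0x67, 0xf1, 0x67]
t2 = [0xf0, 0xf1, 0x86, 0xfe, 0x11, 0x67, 0xf1, 0x67]
t3 = [0x67, 0xf1, 0x67, 0x11, 0xfe, 0x86, 0xf1, 0xf0]

RES = [ 0x67  0xf1  0x67  0x11  0xfe  0x86  0xf1  0xf0 ]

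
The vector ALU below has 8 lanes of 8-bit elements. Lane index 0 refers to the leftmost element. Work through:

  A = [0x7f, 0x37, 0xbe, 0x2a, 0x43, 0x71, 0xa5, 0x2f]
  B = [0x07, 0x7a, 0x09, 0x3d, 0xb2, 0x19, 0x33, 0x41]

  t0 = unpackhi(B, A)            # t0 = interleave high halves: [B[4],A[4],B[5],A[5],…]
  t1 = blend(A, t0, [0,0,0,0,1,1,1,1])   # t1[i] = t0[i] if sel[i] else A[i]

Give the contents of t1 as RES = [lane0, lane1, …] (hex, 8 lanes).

RES = [0x7f, 0x37, 0xbe, 0x2a, 0x33, 0xa5, 0x41, 0x2f]

→ t0 |b2|43|19|71|33|a5|41|2f|
→ t1 |7f|37|be|2a|33|a5|41|2f|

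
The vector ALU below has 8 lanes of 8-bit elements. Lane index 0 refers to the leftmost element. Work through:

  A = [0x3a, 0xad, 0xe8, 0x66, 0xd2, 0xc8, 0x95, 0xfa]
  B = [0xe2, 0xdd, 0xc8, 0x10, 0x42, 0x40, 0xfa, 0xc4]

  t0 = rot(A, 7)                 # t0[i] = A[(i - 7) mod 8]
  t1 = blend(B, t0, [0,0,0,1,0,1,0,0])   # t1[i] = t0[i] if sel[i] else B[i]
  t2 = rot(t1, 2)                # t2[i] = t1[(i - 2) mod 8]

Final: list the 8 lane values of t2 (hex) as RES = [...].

→ t0 |ad|e8|66|d2|c8|95|fa|3a|
→ t1 |e2|dd|c8|d2|42|95|fa|c4|
→ t2 |fa|c4|e2|dd|c8|d2|42|95|

RES = [0xfa, 0xc4, 0xe2, 0xdd, 0xc8, 0xd2, 0x42, 0x95]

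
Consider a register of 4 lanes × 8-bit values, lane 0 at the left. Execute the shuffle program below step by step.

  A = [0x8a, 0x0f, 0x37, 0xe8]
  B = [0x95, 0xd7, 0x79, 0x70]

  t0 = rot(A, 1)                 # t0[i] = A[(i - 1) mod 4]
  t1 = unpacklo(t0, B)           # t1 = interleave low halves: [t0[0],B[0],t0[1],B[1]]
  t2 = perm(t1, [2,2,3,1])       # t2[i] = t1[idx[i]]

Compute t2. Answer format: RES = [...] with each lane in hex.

t0 = [0xe8, 0x8a, 0x0f, 0x37]
t1 = [0xe8, 0x95, 0x8a, 0xd7]
t2 = [0x8a, 0x8a, 0xd7, 0x95]

RES = [ 0x8a  0x8a  0xd7  0x95 ]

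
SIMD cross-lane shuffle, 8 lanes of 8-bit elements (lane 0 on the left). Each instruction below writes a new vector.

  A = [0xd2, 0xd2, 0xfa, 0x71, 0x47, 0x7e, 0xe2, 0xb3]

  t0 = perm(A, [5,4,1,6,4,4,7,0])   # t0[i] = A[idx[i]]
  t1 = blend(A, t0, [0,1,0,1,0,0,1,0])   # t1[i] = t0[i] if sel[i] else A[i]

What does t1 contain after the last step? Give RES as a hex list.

RES = [ 0xd2  0x47  0xfa  0xe2  0x47  0x7e  0xb3  0xb3 ]

  t0: 7e 47 d2 e2 47 47 b3 d2
  t1: d2 47 fa e2 47 7e b3 b3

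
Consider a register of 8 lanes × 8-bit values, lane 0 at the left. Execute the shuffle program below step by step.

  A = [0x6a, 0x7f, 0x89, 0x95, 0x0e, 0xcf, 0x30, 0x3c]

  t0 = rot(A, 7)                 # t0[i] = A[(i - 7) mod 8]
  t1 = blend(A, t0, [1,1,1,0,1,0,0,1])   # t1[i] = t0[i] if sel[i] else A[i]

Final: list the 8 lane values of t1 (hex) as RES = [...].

RES = [ 0x7f  0x89  0x95  0x95  0xcf  0xcf  0x30  0x6a ]

  t0: 7f 89 95 0e cf 30 3c 6a
  t1: 7f 89 95 95 cf cf 30 6a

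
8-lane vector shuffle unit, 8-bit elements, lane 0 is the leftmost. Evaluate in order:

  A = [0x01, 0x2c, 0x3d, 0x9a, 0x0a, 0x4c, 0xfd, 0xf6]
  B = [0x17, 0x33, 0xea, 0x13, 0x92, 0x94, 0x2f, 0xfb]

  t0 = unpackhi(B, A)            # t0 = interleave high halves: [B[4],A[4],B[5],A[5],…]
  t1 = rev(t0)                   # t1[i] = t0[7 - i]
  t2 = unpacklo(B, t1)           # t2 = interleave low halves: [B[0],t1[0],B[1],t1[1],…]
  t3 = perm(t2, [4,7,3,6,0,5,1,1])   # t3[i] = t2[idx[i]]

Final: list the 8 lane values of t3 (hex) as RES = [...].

  t0: 92 0a 94 4c 2f fd fb f6
  t1: f6 fb fd 2f 4c 94 0a 92
  t2: 17 f6 33 fb ea fd 13 2f
  t3: ea 2f fb 13 17 fd f6 f6

RES = [0xea, 0x2f, 0xfb, 0x13, 0x17, 0xfd, 0xf6, 0xf6]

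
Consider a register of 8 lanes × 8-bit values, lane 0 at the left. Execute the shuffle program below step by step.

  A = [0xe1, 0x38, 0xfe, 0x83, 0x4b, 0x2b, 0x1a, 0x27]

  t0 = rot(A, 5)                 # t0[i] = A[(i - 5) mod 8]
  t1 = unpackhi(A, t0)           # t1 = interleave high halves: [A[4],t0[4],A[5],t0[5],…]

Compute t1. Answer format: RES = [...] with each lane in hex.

RES = [0x4b, 0x27, 0x2b, 0xe1, 0x1a, 0x38, 0x27, 0xfe]

→ t0 |83|4b|2b|1a|27|e1|38|fe|
→ t1 |4b|27|2b|e1|1a|38|27|fe|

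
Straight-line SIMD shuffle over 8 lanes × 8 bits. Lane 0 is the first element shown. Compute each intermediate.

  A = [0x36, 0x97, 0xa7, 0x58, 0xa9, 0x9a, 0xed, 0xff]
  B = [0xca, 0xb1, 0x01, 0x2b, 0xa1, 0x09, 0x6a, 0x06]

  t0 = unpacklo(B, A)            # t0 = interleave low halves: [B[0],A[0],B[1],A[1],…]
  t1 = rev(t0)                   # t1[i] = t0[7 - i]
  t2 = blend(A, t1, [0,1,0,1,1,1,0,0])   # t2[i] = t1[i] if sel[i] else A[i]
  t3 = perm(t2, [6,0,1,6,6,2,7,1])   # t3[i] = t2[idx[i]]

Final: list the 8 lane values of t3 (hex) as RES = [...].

RES = [0xed, 0x36, 0x2b, 0xed, 0xed, 0xa7, 0xff, 0x2b]

t0 = [0xca, 0x36, 0xb1, 0x97, 0x01, 0xa7, 0x2b, 0x58]
t1 = [0x58, 0x2b, 0xa7, 0x01, 0x97, 0xb1, 0x36, 0xca]
t2 = [0x36, 0x2b, 0xa7, 0x01, 0x97, 0xb1, 0xed, 0xff]
t3 = [0xed, 0x36, 0x2b, 0xed, 0xed, 0xa7, 0xff, 0x2b]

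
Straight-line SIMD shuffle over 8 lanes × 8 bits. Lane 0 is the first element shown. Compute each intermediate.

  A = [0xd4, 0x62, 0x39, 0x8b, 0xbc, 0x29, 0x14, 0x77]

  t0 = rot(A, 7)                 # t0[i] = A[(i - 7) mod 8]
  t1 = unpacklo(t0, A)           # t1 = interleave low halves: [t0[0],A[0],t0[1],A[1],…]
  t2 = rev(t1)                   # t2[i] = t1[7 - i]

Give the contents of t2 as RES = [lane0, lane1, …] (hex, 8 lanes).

RES = [ 0x8b  0xbc  0x39  0x8b  0x62  0x39  0xd4  0x62 ]

t0 = [0x62, 0x39, 0x8b, 0xbc, 0x29, 0x14, 0x77, 0xd4]
t1 = [0x62, 0xd4, 0x39, 0x62, 0x8b, 0x39, 0xbc, 0x8b]
t2 = [0x8b, 0xbc, 0x39, 0x8b, 0x62, 0x39, 0xd4, 0x62]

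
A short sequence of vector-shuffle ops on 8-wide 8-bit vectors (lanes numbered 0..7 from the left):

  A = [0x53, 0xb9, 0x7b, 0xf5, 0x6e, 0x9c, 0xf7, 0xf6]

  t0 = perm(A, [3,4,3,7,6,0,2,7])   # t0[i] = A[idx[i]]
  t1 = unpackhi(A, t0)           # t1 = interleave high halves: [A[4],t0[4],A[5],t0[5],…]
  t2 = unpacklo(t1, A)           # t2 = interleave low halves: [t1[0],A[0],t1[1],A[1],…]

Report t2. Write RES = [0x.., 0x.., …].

t0 = [0xf5, 0x6e, 0xf5, 0xf6, 0xf7, 0x53, 0x7b, 0xf6]
t1 = [0x6e, 0xf7, 0x9c, 0x53, 0xf7, 0x7b, 0xf6, 0xf6]
t2 = [0x6e, 0x53, 0xf7, 0xb9, 0x9c, 0x7b, 0x53, 0xf5]

RES = [0x6e, 0x53, 0xf7, 0xb9, 0x9c, 0x7b, 0x53, 0xf5]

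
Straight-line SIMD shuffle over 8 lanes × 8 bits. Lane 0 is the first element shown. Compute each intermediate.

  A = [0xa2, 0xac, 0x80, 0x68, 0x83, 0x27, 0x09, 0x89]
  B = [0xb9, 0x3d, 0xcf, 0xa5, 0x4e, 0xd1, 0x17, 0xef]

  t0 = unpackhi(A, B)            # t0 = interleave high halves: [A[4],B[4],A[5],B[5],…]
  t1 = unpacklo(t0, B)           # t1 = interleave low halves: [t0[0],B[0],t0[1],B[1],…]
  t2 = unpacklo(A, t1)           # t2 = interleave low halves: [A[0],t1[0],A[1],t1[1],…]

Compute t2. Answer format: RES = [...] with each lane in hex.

t0 = [0x83, 0x4e, 0x27, 0xd1, 0x09, 0x17, 0x89, 0xef]
t1 = [0x83, 0xb9, 0x4e, 0x3d, 0x27, 0xcf, 0xd1, 0xa5]
t2 = [0xa2, 0x83, 0xac, 0xb9, 0x80, 0x4e, 0x68, 0x3d]

RES = [0xa2, 0x83, 0xac, 0xb9, 0x80, 0x4e, 0x68, 0x3d]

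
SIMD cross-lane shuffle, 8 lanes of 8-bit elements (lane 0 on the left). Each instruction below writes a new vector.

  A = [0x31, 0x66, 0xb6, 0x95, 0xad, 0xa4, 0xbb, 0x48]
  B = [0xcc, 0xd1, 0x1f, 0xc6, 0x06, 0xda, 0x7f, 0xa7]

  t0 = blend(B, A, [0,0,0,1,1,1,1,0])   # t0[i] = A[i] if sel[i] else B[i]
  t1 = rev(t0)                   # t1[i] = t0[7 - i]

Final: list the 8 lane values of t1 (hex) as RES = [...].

→ t0 |cc|d1|1f|95|ad|a4|bb|a7|
→ t1 |a7|bb|a4|ad|95|1f|d1|cc|

RES = [ 0xa7  0xbb  0xa4  0xad  0x95  0x1f  0xd1  0xcc ]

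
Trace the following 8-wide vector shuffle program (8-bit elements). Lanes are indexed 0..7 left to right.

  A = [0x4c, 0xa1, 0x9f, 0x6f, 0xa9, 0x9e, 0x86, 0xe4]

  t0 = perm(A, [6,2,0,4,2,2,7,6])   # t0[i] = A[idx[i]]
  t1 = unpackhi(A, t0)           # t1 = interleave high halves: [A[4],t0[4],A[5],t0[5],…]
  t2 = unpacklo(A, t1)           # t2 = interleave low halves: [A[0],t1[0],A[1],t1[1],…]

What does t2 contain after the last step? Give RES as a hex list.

t0 = [0x86, 0x9f, 0x4c, 0xa9, 0x9f, 0x9f, 0xe4, 0x86]
t1 = [0xa9, 0x9f, 0x9e, 0x9f, 0x86, 0xe4, 0xe4, 0x86]
t2 = [0x4c, 0xa9, 0xa1, 0x9f, 0x9f, 0x9e, 0x6f, 0x9f]

RES = [ 0x4c  0xa9  0xa1  0x9f  0x9f  0x9e  0x6f  0x9f ]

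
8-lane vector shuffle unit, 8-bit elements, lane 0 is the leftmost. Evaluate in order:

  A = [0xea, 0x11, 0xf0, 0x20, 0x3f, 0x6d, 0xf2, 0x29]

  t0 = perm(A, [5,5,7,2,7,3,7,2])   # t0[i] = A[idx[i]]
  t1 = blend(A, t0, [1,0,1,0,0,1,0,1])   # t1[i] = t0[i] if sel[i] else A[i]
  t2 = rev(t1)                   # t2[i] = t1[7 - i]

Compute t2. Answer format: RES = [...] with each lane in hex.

→ t0 |6d|6d|29|f0|29|20|29|f0|
→ t1 |6d|11|29|20|3f|20|f2|f0|
→ t2 |f0|f2|20|3f|20|29|11|6d|

RES = [0xf0, 0xf2, 0x20, 0x3f, 0x20, 0x29, 0x11, 0x6d]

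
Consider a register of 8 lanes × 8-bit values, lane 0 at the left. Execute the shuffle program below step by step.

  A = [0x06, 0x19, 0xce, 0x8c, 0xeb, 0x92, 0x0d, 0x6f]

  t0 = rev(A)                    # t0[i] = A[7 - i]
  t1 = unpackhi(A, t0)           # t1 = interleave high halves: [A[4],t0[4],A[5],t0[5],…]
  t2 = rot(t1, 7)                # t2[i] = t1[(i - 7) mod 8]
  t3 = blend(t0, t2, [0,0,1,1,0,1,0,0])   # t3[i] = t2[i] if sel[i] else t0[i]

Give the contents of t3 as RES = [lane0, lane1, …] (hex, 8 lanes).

RES = [ 0x6f  0x0d  0xce  0x0d  0x8c  0x6f  0x19  0x06 ]

  t0: 6f 0d 92 eb 8c ce 19 06
  t1: eb 8c 92 ce 0d 19 6f 06
  t2: 8c 92 ce 0d 19 6f 06 eb
  t3: 6f 0d ce 0d 8c 6f 19 06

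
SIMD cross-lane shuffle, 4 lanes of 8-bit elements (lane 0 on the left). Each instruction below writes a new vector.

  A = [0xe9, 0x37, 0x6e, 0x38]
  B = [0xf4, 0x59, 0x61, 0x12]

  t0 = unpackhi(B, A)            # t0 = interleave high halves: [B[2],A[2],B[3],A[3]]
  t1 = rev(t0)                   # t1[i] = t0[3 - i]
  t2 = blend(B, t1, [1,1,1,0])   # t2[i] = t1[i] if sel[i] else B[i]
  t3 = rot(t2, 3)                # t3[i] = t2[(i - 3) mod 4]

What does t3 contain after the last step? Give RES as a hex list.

RES = [ 0x12  0x6e  0x12  0x38 ]

t0 = [0x61, 0x6e, 0x12, 0x38]
t1 = [0x38, 0x12, 0x6e, 0x61]
t2 = [0x38, 0x12, 0x6e, 0x12]
t3 = [0x12, 0x6e, 0x12, 0x38]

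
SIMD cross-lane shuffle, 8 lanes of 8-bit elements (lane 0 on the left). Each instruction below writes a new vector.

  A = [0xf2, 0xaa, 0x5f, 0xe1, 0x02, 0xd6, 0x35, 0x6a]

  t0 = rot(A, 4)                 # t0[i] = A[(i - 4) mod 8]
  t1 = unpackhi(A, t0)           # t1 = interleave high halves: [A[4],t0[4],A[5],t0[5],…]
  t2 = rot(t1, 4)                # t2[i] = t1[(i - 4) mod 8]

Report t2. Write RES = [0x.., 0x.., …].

RES = [ 0x35  0x5f  0x6a  0xe1  0x02  0xf2  0xd6  0xaa ]

→ t0 |02|d6|35|6a|f2|aa|5f|e1|
→ t1 |02|f2|d6|aa|35|5f|6a|e1|
→ t2 |35|5f|6a|e1|02|f2|d6|aa|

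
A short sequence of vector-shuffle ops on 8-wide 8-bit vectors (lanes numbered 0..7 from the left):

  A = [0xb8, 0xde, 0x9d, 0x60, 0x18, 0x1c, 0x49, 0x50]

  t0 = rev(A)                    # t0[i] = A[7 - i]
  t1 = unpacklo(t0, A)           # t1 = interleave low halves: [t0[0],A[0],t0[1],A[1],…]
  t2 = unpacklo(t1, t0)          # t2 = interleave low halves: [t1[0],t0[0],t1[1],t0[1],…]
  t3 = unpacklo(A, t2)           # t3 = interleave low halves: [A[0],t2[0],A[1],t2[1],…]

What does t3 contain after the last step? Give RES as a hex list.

  t0: 50 49 1c 18 60 9d de b8
  t1: 50 b8 49 de 1c 9d 18 60
  t2: 50 50 b8 49 49 1c de 18
  t3: b8 50 de 50 9d b8 60 49

RES = [0xb8, 0x50, 0xde, 0x50, 0x9d, 0xb8, 0x60, 0x49]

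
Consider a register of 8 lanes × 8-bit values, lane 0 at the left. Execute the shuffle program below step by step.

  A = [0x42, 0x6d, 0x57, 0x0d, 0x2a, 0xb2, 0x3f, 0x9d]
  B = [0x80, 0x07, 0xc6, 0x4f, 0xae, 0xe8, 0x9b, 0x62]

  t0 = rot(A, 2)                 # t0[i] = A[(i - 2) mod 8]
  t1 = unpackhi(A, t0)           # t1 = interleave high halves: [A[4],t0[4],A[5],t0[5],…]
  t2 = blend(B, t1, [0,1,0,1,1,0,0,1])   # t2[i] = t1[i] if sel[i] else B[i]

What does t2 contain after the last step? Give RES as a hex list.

t0 = [0x3f, 0x9d, 0x42, 0x6d, 0x57, 0x0d, 0x2a, 0xb2]
t1 = [0x2a, 0x57, 0xb2, 0x0d, 0x3f, 0x2a, 0x9d, 0xb2]
t2 = [0x80, 0x57, 0xc6, 0x0d, 0x3f, 0xe8, 0x9b, 0xb2]

RES = [0x80, 0x57, 0xc6, 0x0d, 0x3f, 0xe8, 0x9b, 0xb2]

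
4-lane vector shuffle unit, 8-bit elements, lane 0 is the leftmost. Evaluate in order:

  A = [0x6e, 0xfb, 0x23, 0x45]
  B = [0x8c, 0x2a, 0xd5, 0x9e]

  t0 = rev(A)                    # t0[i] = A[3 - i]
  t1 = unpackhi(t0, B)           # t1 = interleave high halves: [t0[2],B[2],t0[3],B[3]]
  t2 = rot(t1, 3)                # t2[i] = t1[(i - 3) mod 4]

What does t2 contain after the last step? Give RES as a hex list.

RES = [ 0xd5  0x6e  0x9e  0xfb ]

t0 = [0x45, 0x23, 0xfb, 0x6e]
t1 = [0xfb, 0xd5, 0x6e, 0x9e]
t2 = [0xd5, 0x6e, 0x9e, 0xfb]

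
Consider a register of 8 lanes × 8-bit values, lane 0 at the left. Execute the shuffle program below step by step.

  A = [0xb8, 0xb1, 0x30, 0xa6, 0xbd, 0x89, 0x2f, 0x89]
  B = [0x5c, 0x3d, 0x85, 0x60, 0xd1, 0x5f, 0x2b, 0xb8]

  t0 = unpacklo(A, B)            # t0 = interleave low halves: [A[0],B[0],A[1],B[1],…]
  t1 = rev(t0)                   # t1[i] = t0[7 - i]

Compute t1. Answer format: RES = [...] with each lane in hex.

  t0: b8 5c b1 3d 30 85 a6 60
  t1: 60 a6 85 30 3d b1 5c b8

RES = [ 0x60  0xa6  0x85  0x30  0x3d  0xb1  0x5c  0xb8 ]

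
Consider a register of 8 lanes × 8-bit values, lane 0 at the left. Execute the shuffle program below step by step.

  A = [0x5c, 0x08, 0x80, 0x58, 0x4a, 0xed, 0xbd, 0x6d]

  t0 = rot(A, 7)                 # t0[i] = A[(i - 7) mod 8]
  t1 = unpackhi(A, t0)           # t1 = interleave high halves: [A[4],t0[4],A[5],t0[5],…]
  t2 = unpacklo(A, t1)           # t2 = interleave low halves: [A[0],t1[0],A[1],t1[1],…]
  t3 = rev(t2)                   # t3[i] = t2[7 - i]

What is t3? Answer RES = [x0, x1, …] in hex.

  t0: 08 80 58 4a ed bd 6d 5c
  t1: 4a ed ed bd bd 6d 6d 5c
  t2: 5c 4a 08 ed 80 ed 58 bd
  t3: bd 58 ed 80 ed 08 4a 5c

RES = [ 0xbd  0x58  0xed  0x80  0xed  0x08  0x4a  0x5c ]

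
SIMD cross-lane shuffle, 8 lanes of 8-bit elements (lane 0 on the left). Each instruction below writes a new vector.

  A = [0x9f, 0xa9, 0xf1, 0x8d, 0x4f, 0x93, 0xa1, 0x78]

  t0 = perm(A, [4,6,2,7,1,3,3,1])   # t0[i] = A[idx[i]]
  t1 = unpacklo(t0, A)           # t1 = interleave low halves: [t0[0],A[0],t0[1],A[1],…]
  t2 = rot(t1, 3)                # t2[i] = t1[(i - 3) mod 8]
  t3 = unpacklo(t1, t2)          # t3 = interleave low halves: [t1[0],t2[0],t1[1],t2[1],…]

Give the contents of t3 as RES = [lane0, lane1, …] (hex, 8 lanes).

RES = [ 0x4f  0xf1  0x9f  0x78  0xa1  0x8d  0xa9  0x4f ]

→ t0 |4f|a1|f1|78|a9|8d|8d|a9|
→ t1 |4f|9f|a1|a9|f1|f1|78|8d|
→ t2 |f1|78|8d|4f|9f|a1|a9|f1|
→ t3 |4f|f1|9f|78|a1|8d|a9|4f|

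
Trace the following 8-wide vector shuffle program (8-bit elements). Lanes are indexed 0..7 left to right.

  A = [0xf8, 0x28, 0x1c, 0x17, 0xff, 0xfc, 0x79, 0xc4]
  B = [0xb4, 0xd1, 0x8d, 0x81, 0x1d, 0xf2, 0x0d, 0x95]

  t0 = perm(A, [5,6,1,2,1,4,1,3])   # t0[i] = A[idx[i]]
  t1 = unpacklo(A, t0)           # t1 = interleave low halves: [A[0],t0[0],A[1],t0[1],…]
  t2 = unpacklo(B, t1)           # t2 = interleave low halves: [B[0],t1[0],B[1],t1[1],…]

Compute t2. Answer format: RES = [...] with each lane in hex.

  t0: fc 79 28 1c 28 ff 28 17
  t1: f8 fc 28 79 1c 28 17 1c
  t2: b4 f8 d1 fc 8d 28 81 79

RES = [0xb4, 0xf8, 0xd1, 0xfc, 0x8d, 0x28, 0x81, 0x79]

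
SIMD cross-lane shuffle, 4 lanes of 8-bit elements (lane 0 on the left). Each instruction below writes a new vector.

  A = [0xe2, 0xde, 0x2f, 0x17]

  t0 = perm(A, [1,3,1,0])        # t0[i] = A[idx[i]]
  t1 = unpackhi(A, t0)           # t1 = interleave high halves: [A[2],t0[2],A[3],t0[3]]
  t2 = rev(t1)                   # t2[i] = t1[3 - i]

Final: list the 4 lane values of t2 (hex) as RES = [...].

RES = [ 0xe2  0x17  0xde  0x2f ]

  t0: de 17 de e2
  t1: 2f de 17 e2
  t2: e2 17 de 2f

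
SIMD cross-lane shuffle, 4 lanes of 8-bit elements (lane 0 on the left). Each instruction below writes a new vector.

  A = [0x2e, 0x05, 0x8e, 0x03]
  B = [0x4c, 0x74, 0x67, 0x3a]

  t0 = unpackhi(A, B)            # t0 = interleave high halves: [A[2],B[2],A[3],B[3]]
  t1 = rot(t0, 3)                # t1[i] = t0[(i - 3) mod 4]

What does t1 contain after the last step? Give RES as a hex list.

t0 = [0x8e, 0x67, 0x03, 0x3a]
t1 = [0x67, 0x03, 0x3a, 0x8e]

RES = [0x67, 0x03, 0x3a, 0x8e]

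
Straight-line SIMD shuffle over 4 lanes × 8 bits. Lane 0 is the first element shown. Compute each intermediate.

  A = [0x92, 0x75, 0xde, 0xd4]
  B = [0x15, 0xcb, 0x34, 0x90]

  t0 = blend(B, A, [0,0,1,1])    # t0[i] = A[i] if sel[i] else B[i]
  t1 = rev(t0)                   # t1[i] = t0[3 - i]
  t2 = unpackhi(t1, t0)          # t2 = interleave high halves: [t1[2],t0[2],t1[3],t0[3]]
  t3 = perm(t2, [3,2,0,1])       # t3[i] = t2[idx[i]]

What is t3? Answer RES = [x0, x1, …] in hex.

RES = [0xd4, 0x15, 0xcb, 0xde]

  t0: 15 cb de d4
  t1: d4 de cb 15
  t2: cb de 15 d4
  t3: d4 15 cb de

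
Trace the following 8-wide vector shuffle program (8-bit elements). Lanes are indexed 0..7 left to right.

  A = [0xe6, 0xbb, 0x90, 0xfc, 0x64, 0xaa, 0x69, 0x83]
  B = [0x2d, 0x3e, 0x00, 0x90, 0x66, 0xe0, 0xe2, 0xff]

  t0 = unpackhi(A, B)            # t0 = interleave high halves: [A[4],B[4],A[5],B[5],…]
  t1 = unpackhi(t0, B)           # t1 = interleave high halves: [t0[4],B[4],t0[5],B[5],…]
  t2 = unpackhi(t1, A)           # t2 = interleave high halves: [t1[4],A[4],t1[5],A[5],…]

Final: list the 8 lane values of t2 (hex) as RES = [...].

  t0: 64 66 aa e0 69 e2 83 ff
  t1: 69 66 e2 e0 83 e2 ff ff
  t2: 83 64 e2 aa ff 69 ff 83

RES = [0x83, 0x64, 0xe2, 0xaa, 0xff, 0x69, 0xff, 0x83]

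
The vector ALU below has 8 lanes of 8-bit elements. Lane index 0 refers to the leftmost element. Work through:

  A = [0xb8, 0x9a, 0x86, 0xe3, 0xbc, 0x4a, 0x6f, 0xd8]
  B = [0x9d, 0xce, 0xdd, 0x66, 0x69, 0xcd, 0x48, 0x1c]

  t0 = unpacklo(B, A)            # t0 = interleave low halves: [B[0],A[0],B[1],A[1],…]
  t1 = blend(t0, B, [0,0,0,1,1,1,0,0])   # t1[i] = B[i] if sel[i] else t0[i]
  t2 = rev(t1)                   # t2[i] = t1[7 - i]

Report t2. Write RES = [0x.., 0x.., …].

RES = [0xe3, 0x66, 0xcd, 0x69, 0x66, 0xce, 0xb8, 0x9d]

→ t0 |9d|b8|ce|9a|dd|86|66|e3|
→ t1 |9d|b8|ce|66|69|cd|66|e3|
→ t2 |e3|66|cd|69|66|ce|b8|9d|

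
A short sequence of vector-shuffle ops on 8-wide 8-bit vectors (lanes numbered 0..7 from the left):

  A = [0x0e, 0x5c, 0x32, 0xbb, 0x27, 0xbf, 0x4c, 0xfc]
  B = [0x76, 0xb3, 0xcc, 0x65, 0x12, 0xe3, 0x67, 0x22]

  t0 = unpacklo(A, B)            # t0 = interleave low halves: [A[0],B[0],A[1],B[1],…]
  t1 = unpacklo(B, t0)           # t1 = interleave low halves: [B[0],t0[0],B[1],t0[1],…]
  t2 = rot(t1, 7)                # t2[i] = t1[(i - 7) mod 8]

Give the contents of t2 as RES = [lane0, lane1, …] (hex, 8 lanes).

RES = [0x0e, 0xb3, 0x76, 0xcc, 0x5c, 0x65, 0xb3, 0x76]

→ t0 |0e|76|5c|b3|32|cc|bb|65|
→ t1 |76|0e|b3|76|cc|5c|65|b3|
→ t2 |0e|b3|76|cc|5c|65|b3|76|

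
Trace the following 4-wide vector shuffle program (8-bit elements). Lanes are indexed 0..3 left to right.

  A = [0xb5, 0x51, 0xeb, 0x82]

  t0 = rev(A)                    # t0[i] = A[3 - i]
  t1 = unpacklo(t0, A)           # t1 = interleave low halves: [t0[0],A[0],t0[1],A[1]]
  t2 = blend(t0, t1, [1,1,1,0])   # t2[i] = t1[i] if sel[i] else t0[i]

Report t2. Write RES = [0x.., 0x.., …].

RES = [ 0x82  0xb5  0xeb  0xb5 ]

  t0: 82 eb 51 b5
  t1: 82 b5 eb 51
  t2: 82 b5 eb b5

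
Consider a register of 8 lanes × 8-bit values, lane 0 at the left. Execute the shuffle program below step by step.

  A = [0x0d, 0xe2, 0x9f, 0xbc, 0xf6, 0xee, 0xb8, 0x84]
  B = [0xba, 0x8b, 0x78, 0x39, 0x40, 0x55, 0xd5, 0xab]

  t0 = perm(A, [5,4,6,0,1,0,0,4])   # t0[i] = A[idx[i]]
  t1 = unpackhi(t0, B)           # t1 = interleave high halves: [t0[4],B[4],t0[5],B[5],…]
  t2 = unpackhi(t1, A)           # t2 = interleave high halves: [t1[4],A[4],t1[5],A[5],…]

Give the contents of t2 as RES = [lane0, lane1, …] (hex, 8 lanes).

t0 = [0xee, 0xf6, 0xb8, 0x0d, 0xe2, 0x0d, 0x0d, 0xf6]
t1 = [0xe2, 0x40, 0x0d, 0x55, 0x0d, 0xd5, 0xf6, 0xab]
t2 = [0x0d, 0xf6, 0xd5, 0xee, 0xf6, 0xb8, 0xab, 0x84]

RES = [ 0x0d  0xf6  0xd5  0xee  0xf6  0xb8  0xab  0x84 ]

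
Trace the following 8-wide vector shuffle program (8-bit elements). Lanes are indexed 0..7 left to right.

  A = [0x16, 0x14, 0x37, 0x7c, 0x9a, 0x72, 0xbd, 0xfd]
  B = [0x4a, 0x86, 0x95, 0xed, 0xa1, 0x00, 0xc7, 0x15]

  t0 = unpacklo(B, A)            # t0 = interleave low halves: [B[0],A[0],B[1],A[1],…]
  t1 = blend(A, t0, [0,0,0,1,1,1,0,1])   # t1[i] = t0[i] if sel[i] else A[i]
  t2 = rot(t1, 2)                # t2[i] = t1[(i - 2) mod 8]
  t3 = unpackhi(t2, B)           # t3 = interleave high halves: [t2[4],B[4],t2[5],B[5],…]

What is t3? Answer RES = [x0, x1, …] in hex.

→ t0 |4a|16|86|14|95|37|ed|7c|
→ t1 |16|14|37|14|95|37|bd|7c|
→ t2 |bd|7c|16|14|37|14|95|37|
→ t3 |37|a1|14|00|95|c7|37|15|

RES = [0x37, 0xa1, 0x14, 0x00, 0x95, 0xc7, 0x37, 0x15]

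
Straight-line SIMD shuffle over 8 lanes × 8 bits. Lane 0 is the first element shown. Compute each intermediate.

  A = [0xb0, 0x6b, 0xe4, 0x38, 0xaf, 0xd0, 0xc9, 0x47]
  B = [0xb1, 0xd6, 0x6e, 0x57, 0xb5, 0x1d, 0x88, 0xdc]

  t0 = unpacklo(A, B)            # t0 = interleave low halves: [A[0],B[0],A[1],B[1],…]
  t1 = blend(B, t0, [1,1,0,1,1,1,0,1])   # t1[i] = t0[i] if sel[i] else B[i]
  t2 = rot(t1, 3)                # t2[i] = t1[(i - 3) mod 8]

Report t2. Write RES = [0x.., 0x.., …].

  t0: b0 b1 6b d6 e4 6e 38 57
  t1: b0 b1 6e d6 e4 6e 88 57
  t2: 6e 88 57 b0 b1 6e d6 e4

RES = [0x6e, 0x88, 0x57, 0xb0, 0xb1, 0x6e, 0xd6, 0xe4]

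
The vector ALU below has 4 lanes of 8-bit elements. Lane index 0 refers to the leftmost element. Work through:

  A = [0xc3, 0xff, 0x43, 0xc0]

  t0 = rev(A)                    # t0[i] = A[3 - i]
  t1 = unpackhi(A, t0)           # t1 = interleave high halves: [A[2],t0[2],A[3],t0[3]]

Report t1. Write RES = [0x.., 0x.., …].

RES = [0x43, 0xff, 0xc0, 0xc3]

→ t0 |c0|43|ff|c3|
→ t1 |43|ff|c0|c3|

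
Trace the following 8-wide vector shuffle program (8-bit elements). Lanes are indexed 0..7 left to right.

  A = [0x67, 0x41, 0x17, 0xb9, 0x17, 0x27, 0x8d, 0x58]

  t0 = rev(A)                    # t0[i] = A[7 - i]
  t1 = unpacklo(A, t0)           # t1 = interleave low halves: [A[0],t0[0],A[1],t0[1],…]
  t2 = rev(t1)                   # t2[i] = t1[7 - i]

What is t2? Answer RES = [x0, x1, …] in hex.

RES = [ 0x17  0xb9  0x27  0x17  0x8d  0x41  0x58  0x67 ]

t0 = [0x58, 0x8d, 0x27, 0x17, 0xb9, 0x17, 0x41, 0x67]
t1 = [0x67, 0x58, 0x41, 0x8d, 0x17, 0x27, 0xb9, 0x17]
t2 = [0x17, 0xb9, 0x27, 0x17, 0x8d, 0x41, 0x58, 0x67]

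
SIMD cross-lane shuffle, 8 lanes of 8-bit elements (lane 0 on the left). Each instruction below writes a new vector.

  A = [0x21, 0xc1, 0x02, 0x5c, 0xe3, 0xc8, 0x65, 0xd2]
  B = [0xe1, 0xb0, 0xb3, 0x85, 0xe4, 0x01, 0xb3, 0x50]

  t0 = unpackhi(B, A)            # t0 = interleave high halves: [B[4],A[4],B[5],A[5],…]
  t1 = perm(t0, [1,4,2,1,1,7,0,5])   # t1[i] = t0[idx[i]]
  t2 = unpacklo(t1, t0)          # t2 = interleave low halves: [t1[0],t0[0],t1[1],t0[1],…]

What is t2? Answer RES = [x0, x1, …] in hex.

t0 = [0xe4, 0xe3, 0x01, 0xc8, 0xb3, 0x65, 0x50, 0xd2]
t1 = [0xe3, 0xb3, 0x01, 0xe3, 0xe3, 0xd2, 0xe4, 0x65]
t2 = [0xe3, 0xe4, 0xb3, 0xe3, 0x01, 0x01, 0xe3, 0xc8]

RES = [ 0xe3  0xe4  0xb3  0xe3  0x01  0x01  0xe3  0xc8 ]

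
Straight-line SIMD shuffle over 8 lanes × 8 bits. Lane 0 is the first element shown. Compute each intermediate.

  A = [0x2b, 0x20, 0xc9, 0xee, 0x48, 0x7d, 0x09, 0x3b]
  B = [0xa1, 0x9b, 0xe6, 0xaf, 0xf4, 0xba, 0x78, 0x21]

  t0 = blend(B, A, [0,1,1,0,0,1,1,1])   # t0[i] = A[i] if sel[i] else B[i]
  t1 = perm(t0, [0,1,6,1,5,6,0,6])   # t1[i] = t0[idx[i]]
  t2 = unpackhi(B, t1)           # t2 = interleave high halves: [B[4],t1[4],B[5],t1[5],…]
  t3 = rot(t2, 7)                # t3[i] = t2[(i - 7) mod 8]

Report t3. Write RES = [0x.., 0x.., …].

t0 = [0xa1, 0x20, 0xc9, 0xaf, 0xf4, 0x7d, 0x09, 0x3b]
t1 = [0xa1, 0x20, 0x09, 0x20, 0x7d, 0x09, 0xa1, 0x09]
t2 = [0xf4, 0x7d, 0xba, 0x09, 0x78, 0xa1, 0x21, 0x09]
t3 = [0x7d, 0xba, 0x09, 0x78, 0xa1, 0x21, 0x09, 0xf4]

RES = [0x7d, 0xba, 0x09, 0x78, 0xa1, 0x21, 0x09, 0xf4]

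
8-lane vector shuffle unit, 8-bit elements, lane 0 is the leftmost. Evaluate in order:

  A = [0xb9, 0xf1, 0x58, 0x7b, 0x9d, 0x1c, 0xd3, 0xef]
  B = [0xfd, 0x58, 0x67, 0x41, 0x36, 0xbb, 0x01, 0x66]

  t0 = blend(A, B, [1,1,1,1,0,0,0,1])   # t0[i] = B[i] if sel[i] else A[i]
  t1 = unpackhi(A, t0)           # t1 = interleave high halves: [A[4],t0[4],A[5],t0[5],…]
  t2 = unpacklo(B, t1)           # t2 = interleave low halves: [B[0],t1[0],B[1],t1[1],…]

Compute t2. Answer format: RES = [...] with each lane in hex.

t0 = [0xfd, 0x58, 0x67, 0x41, 0x9d, 0x1c, 0xd3, 0x66]
t1 = [0x9d, 0x9d, 0x1c, 0x1c, 0xd3, 0xd3, 0xef, 0x66]
t2 = [0xfd, 0x9d, 0x58, 0x9d, 0x67, 0x1c, 0x41, 0x1c]

RES = [0xfd, 0x9d, 0x58, 0x9d, 0x67, 0x1c, 0x41, 0x1c]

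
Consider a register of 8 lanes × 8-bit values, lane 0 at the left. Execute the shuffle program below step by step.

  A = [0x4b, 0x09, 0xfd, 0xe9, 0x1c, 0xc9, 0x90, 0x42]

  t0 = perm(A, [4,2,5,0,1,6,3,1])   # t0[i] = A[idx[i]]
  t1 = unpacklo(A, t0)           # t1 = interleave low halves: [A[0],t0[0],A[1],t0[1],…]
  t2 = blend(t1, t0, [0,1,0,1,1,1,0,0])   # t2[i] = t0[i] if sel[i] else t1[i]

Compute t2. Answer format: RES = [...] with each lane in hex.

RES = [ 0x4b  0xfd  0x09  0x4b  0x09  0x90  0xe9  0x4b ]

  t0: 1c fd c9 4b 09 90 e9 09
  t1: 4b 1c 09 fd fd c9 e9 4b
  t2: 4b fd 09 4b 09 90 e9 4b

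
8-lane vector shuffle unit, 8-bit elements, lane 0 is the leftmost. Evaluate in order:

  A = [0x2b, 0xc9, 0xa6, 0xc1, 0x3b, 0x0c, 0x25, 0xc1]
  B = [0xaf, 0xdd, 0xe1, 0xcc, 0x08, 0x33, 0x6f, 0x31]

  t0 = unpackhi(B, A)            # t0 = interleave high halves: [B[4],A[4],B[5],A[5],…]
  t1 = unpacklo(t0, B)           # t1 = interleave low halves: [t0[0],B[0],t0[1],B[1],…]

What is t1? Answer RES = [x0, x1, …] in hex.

RES = [0x08, 0xaf, 0x3b, 0xdd, 0x33, 0xe1, 0x0c, 0xcc]

t0 = [0x08, 0x3b, 0x33, 0x0c, 0x6f, 0x25, 0x31, 0xc1]
t1 = [0x08, 0xaf, 0x3b, 0xdd, 0x33, 0xe1, 0x0c, 0xcc]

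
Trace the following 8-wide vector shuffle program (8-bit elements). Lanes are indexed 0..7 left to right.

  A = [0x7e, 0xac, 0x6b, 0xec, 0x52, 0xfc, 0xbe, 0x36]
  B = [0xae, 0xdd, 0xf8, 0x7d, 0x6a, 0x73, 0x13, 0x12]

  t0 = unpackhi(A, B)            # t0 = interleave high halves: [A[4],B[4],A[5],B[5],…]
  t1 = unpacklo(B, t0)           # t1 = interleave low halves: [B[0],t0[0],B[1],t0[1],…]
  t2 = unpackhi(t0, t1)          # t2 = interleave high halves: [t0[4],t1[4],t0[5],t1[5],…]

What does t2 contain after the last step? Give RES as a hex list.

  t0: 52 6a fc 73 be 13 36 12
  t1: ae 52 dd 6a f8 fc 7d 73
  t2: be f8 13 fc 36 7d 12 73

RES = [0xbe, 0xf8, 0x13, 0xfc, 0x36, 0x7d, 0x12, 0x73]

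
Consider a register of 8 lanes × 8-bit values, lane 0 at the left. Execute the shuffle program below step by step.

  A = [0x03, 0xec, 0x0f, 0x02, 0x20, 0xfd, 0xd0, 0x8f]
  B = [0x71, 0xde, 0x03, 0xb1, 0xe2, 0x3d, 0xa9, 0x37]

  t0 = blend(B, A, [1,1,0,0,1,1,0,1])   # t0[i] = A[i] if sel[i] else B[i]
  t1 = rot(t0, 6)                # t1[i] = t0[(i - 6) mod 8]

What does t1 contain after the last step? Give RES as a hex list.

  t0: 03 ec 03 b1 20 fd a9 8f
  t1: 03 b1 20 fd a9 8f 03 ec

RES = [0x03, 0xb1, 0x20, 0xfd, 0xa9, 0x8f, 0x03, 0xec]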